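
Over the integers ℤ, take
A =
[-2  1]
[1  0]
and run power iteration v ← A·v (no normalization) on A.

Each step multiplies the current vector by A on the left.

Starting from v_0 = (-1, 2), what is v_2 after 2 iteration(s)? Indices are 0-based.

v_0 = (-1, 2).
v_1 = A·v_0 = (4, -1).
v_2 = A·v_1 = (-9, 4).

v_2 = (-9, 4)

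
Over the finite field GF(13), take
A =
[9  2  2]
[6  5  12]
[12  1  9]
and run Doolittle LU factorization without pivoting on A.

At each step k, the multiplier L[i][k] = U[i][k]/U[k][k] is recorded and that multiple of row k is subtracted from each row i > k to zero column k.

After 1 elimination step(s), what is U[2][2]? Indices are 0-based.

U[2][2] = 2

[col 0] pivot 9
  R1 -= 5*R0 → (0, 8, 2)  (L[1][0] := 5)
  R2 -= 10*R0 → (0, 7, 2)  (L[2][0] := 10)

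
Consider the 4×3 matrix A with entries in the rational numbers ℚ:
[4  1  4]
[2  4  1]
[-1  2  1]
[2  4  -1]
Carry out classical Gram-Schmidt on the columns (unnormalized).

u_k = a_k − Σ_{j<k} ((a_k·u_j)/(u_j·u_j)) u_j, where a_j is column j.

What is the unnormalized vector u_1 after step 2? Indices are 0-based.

u_1 = (-47/25, 64/25, 68/25, 64/25)

Step 1: u_0 = a_0 = (4, 2, -1, 2).
Step 2: u_1 = a_1 − (18/25)·u_0 = (-47/25, 64/25, 68/25, 64/25).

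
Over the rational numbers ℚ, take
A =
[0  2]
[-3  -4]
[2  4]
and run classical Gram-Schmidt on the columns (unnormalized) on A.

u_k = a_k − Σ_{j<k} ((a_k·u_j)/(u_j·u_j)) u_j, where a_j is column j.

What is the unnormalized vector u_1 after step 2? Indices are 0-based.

u_1 = (2, 8/13, 12/13)

Step 1: u_0 = a_0 = (0, -3, 2).
Step 2: u_1 = a_1 − (20/13)·u_0 = (2, 8/13, 12/13).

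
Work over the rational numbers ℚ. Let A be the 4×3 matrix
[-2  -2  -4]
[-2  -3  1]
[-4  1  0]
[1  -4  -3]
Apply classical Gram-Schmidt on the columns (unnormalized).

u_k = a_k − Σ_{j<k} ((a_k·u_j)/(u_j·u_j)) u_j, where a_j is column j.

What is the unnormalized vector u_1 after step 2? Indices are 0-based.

u_1 = (-46/25, -71/25, 33/25, -102/25)

Step 1: u_0 = a_0 = (-2, -2, -4, 1).
Step 2: u_1 = a_1 − (2/25)·u_0 = (-46/25, -71/25, 33/25, -102/25).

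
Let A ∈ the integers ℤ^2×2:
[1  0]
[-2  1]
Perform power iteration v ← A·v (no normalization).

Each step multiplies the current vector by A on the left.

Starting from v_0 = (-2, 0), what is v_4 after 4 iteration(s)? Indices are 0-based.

v_4 = (-2, 16)

v_0 = (-2, 0).
v_1 = A·v_0 = (-2, 4).
v_2 = A·v_1 = (-2, 8).
v_3 = A·v_2 = (-2, 12).
v_4 = A·v_3 = (-2, 16).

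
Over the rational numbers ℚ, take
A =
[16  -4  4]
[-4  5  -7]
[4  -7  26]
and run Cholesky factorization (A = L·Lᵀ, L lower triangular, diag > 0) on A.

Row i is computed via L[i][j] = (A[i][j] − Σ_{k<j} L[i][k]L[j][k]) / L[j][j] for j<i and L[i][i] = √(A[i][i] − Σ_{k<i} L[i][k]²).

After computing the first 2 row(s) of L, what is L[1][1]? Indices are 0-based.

Step 1: L[0][0] = √(16) = 4.
  L[1][0] = (-4) / L[0][0] = -1.
Step 2: L[1][1] = √(4) = 2.

L[1][1] = 2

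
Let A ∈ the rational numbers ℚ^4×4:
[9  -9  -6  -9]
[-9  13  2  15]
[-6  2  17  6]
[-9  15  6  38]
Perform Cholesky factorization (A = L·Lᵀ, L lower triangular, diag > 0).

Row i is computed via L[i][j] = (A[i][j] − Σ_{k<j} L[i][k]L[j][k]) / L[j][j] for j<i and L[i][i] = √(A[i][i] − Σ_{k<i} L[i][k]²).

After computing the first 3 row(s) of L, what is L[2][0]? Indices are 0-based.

L[2][0] = -2

Step 1: L[0][0] = √(9) = 3.
  L[1][0] = (-9) / L[0][0] = -3.
Step 2: L[1][1] = √(4) = 2.
  L[2][0] = (-6) / L[0][0] = -2.
  L[2][1] = (-4) / L[1][1] = -2.
Step 3: L[2][2] = √(9) = 3.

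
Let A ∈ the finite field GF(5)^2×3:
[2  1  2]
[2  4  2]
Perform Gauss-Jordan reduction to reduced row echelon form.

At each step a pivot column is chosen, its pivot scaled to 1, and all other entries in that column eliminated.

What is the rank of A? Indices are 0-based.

step 1: normalize row 0 (÷2) = (1, 3, 1)
  row 1: subtract 2×row0 = (0, 3, 0)
step 2: normalize row 1 (÷3) = (0, 1, 0)
  row 0: subtract 3×row1 = (1, 0, 1)

rank = 2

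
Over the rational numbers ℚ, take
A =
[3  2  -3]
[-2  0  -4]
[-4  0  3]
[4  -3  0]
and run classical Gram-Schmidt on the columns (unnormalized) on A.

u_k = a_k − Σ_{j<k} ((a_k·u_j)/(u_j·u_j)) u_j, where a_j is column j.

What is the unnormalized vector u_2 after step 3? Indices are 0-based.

Step 1: u_0 = a_0 = (3, -2, -4, 4).
Step 2: u_1 = a_1 − (-2/15)·u_0 = (12/5, -4/15, -8/15, -37/15).
Step 3: u_2 = a_2 − (-13/45)·u_0 − (-116/183)·u_1 = (-112/183, -2606/549, 827/549, -224/549).

u_2 = (-112/183, -2606/549, 827/549, -224/549)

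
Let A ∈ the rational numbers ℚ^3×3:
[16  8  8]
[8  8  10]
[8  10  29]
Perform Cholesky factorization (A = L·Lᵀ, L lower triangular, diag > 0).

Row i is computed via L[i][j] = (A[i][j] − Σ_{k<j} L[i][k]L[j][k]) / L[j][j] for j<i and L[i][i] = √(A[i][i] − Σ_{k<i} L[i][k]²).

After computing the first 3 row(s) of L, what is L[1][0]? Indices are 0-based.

L[1][0] = 2

Step 1: L[0][0] = √(16) = 4.
  L[1][0] = (8) / L[0][0] = 2.
Step 2: L[1][1] = √(4) = 2.
  L[2][0] = (8) / L[0][0] = 2.
  L[2][1] = (6) / L[1][1] = 3.
Step 3: L[2][2] = √(16) = 4.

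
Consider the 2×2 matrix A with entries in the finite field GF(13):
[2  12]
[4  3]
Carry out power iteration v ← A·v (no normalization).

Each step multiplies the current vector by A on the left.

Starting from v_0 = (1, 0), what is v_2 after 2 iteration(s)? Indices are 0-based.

v_0 = (1, 0).
v_1 = A·v_0 = (2, 4).
v_2 = A·v_1 = (0, 7).

v_2 = (0, 7)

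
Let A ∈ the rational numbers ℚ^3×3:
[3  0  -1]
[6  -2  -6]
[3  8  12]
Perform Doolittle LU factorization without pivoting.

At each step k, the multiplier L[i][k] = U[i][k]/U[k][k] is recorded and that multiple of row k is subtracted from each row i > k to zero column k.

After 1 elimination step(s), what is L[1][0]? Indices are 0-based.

L[1][0] = 2

k=0: U[0][0]=3
  eliminate (1,0): mult=2, new row 1: (0, -2, -4); set L[1][0]=2
  eliminate (2,0): mult=1, new row 2: (0, 8, 13); set L[2][0]=1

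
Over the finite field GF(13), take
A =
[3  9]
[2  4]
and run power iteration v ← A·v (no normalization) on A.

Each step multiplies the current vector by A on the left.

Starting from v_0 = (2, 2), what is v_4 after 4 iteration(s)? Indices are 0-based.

v_4 = (1, 12)

v_0 = (2, 2).
v_1 = A·v_0 = (11, 12).
v_2 = A·v_1 = (11, 5).
v_3 = A·v_2 = (0, 3).
v_4 = A·v_3 = (1, 12).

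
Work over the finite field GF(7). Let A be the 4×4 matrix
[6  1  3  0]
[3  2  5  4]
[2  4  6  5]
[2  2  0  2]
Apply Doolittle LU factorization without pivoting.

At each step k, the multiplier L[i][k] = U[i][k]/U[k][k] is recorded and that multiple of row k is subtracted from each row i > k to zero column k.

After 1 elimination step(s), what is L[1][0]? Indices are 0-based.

Step 1: pivot at (0,0) is 6.
  row1 ← row1 − (4)·row0  ⇒  L[1][0]=4, U row1=(0, 5, 0, 4)
  row2 ← row2 − (5)·row0  ⇒  L[2][0]=5, U row2=(0, 6, 5, 5)
  row3 ← row3 − (5)·row0  ⇒  L[3][0]=5, U row3=(0, 4, 6, 2)

L[1][0] = 4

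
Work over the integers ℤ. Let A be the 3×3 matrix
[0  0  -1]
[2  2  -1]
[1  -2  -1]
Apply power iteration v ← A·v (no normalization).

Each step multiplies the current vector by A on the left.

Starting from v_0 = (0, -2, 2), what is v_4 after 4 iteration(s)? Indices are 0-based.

v_0 = (0, -2, 2).
v_1 = A·v_0 = (-2, -6, 2).
v_2 = A·v_1 = (-2, -18, 8).
v_3 = A·v_2 = (-8, -48, 26).
v_4 = A·v_3 = (-26, -138, 62).

v_4 = (-26, -138, 62)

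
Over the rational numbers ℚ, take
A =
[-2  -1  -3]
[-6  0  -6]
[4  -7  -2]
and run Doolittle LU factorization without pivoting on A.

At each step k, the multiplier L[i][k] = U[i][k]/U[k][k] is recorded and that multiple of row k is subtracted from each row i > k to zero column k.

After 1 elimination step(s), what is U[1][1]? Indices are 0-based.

U[1][1] = 3

k=0: U[0][0]=-2
  eliminate (1,0): mult=3, new row 1: (0, 3, 3); set L[1][0]=3
  eliminate (2,0): mult=-2, new row 2: (0, -9, -8); set L[2][0]=-2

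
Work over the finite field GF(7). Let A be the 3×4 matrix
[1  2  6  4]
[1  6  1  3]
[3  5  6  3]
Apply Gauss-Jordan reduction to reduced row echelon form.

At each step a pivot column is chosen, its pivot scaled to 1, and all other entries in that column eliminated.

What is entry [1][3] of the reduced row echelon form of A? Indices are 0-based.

M[1][3] = 3

pivot(0,0)=1: scale R0 → (1, 2, 6, 4)
  clear (1,0): R1 −= (1)R0 → (0, 4, 2, 6)
  clear (2,0): R2 −= (3)R0 → (0, 6, 2, 5)
pivot(1,1)=4: scale R1 → (0, 1, 4, 5)
  clear (0,1): R0 −= (2)R1 → (1, 0, 5, 1)
  clear (2,1): R2 −= (6)R1 → (0, 0, 6, 3)
pivot(2,2)=6: scale R2 → (0, 0, 1, 4)
  clear (0,2): R0 −= (5)R2 → (1, 0, 0, 2)
  clear (1,2): R1 −= (4)R2 → (0, 1, 0, 3)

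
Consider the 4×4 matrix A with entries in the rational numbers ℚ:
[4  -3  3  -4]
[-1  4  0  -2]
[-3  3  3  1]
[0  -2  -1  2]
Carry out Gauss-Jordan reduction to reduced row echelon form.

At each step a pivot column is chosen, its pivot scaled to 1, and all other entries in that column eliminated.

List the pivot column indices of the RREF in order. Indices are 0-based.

pivot columns: 0, 1, 2, 3

step 1: normalize row 0 (÷4) = (1, -3/4, 3/4, -1)
  row 1: subtract -1×row0 = (0, 13/4, 3/4, -3)
  row 2: subtract -3×row0 = (0, 3/4, 21/4, -2)
step 2: normalize row 1 (÷13/4) = (0, 1, 3/13, -12/13)
  row 0: subtract -3/4×row1 = (1, 0, 12/13, -22/13)
  row 2: subtract 3/4×row1 = (0, 0, 66/13, -17/13)
  row 3: subtract -2×row1 = (0, 0, -7/13, 2/13)
step 3: normalize row 2 (÷66/13) = (0, 0, 1, -17/66)
  row 0: subtract 12/13×row2 = (1, 0, 0, -16/11)
  row 1: subtract 3/13×row2 = (0, 1, 0, -19/22)
  row 3: subtract -7/13×row2 = (0, 0, 0, 1/66)
step 4: normalize row 3 (÷1/66) = (0, 0, 0, 1)
  row 0: subtract -16/11×row3 = (1, 0, 0, 0)
  row 1: subtract -19/22×row3 = (0, 1, 0, 0)
  row 2: subtract -17/66×row3 = (0, 0, 1, 0)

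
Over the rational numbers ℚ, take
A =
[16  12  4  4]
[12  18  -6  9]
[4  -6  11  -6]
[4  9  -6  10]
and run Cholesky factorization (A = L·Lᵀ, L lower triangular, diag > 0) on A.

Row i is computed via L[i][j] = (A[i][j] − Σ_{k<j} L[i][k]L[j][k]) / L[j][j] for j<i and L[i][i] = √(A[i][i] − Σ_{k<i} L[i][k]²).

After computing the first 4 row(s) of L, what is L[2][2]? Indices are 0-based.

Step 1: L[0][0] = √(16) = 4.
  L[1][0] = (12) / L[0][0] = 3.
Step 2: L[1][1] = √(9) = 3.
  L[2][0] = (4) / L[0][0] = 1.
  L[2][1] = (-9) / L[1][1] = -3.
Step 3: L[2][2] = √(1) = 1.
  L[3][0] = (4) / L[0][0] = 1.
  L[3][1] = (6) / L[1][1] = 2.
  L[3][2] = (-1) / L[2][2] = -1.
Step 4: L[3][3] = √(4) = 2.

L[2][2] = 1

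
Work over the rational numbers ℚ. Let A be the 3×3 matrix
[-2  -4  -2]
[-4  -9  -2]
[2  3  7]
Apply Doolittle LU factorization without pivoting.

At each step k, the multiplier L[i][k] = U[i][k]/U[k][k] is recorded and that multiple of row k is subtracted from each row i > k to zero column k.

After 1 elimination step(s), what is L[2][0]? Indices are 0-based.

L[2][0] = -1

k=0: U[0][0]=-2
  eliminate (1,0): mult=2, new row 1: (0, -1, 2); set L[1][0]=2
  eliminate (2,0): mult=-1, new row 2: (0, -1, 5); set L[2][0]=-1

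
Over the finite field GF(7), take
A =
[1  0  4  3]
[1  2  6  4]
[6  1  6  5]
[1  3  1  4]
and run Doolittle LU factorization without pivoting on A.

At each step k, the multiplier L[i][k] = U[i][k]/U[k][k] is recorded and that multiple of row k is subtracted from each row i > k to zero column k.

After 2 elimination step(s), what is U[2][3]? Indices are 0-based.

k=0: U[0][0]=1
  eliminate (1,0): mult=1, new row 1: (0, 2, 2, 1); set L[1][0]=1
  eliminate (2,0): mult=6, new row 2: (0, 1, 3, 1); set L[2][0]=6
  eliminate (3,0): mult=1, new row 3: (0, 3, 4, 1); set L[3][0]=1
k=1: U[1][1]=2
  eliminate (2,1): mult=4, new row 2: (0, 0, 2, 4); set L[2][1]=4
  eliminate (3,1): mult=5, new row 3: (0, 0, 1, 3); set L[3][1]=5

U[2][3] = 4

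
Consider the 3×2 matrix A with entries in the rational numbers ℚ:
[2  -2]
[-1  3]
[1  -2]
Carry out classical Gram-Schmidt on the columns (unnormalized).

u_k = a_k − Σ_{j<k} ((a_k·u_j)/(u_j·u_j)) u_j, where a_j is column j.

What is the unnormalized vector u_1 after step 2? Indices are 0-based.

Step 1: u_0 = a_0 = (2, -1, 1).
Step 2: u_1 = a_1 − (-3/2)·u_0 = (1, 3/2, -1/2).

u_1 = (1, 3/2, -1/2)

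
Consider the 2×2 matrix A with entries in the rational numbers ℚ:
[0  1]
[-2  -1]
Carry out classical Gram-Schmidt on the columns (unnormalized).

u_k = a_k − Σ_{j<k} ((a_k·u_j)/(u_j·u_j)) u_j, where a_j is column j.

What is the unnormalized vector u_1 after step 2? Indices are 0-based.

Step 1: u_0 = a_0 = (0, -2).
Step 2: u_1 = a_1 − (1/2)·u_0 = (1, 0).

u_1 = (1, 0)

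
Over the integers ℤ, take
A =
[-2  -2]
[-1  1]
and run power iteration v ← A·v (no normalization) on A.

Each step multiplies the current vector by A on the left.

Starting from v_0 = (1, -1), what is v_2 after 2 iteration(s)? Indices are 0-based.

v_2 = (4, -2)

v_0 = (1, -1).
v_1 = A·v_0 = (0, -2).
v_2 = A·v_1 = (4, -2).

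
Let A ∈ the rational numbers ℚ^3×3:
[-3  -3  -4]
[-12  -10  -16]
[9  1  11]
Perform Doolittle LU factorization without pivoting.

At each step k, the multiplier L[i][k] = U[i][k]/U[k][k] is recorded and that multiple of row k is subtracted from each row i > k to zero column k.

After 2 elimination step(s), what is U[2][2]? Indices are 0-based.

U[2][2] = -1

[col 0] pivot -3
  R1 -= 4*R0 → (0, 2, 0)  (L[1][0] := 4)
  R2 -= -3*R0 → (0, -8, -1)  (L[2][0] := -3)
[col 1] pivot 2
  R2 -= -4*R1 → (0, 0, -1)  (L[2][1] := -4)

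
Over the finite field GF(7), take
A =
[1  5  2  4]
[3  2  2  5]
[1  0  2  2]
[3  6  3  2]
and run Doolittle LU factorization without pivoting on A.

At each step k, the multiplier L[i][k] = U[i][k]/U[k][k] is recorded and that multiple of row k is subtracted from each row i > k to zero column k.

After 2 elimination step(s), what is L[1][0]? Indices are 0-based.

L[1][0] = 3

[col 0] pivot 1
  R1 -= 3*R0 → (0, 1, 3, 0)  (L[1][0] := 3)
  R2 -= 1*R0 → (0, 2, 0, 5)  (L[2][0] := 1)
  R3 -= 3*R0 → (0, 5, 4, 4)  (L[3][0] := 3)
[col 1] pivot 1
  R2 -= 2*R1 → (0, 0, 1, 5)  (L[2][1] := 2)
  R3 -= 5*R1 → (0, 0, 3, 4)  (L[3][1] := 5)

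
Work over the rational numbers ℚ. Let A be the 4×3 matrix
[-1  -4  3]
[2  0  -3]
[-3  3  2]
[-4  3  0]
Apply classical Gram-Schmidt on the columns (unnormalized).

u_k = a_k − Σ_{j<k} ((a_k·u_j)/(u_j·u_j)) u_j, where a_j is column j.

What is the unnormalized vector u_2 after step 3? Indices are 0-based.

u_2 = (-159/731, -57/43, 931/731, -1143/731)

Step 1: u_0 = a_0 = (-1, 2, -3, -4).
Step 2: u_1 = a_1 − (-17/30)·u_0 = (-137/30, 17/15, 13/10, 11/15).
Step 3: u_2 = a_2 − (-1/2)·u_0 − (-435/731)·u_1 = (-159/731, -57/43, 931/731, -1143/731).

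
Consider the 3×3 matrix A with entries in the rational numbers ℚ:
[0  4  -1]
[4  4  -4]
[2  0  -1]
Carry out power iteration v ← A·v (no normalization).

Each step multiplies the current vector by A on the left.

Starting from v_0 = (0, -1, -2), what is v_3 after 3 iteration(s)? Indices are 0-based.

v_3 = (6, 80, 34)

v_0 = (0, -1, -2).
v_1 = A·v_0 = (-2, 4, 2).
v_2 = A·v_1 = (14, 0, -6).
v_3 = A·v_2 = (6, 80, 34).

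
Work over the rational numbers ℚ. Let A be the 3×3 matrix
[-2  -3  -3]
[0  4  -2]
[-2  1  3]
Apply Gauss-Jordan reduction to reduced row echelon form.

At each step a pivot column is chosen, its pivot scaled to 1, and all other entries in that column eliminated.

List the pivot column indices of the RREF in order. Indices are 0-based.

step 1: normalize row 0 (÷-2) = (1, 3/2, 3/2)
  row 2: subtract -2×row0 = (0, 4, 6)
step 2: normalize row 1 (÷4) = (0, 1, -1/2)
  row 0: subtract 3/2×row1 = (1, 0, 9/4)
  row 2: subtract 4×row1 = (0, 0, 8)
step 3: normalize row 2 (÷8) = (0, 0, 1)
  row 0: subtract 9/4×row2 = (1, 0, 0)
  row 1: subtract -1/2×row2 = (0, 1, 0)

pivot columns: 0, 1, 2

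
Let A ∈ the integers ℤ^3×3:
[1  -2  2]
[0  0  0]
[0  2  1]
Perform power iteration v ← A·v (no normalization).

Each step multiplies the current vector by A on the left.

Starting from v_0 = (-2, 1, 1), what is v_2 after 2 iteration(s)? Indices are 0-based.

v_0 = (-2, 1, 1).
v_1 = A·v_0 = (-2, 0, 3).
v_2 = A·v_1 = (4, 0, 3).

v_2 = (4, 0, 3)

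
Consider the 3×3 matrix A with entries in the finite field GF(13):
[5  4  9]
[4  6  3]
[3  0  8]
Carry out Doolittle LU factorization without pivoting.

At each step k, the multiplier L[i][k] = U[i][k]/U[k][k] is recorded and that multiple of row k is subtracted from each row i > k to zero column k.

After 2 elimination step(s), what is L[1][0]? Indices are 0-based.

Step 1: pivot at (0,0) is 5.
  row1 ← row1 − (6)·row0  ⇒  L[1][0]=6, U row1=(0, 8, 1)
  row2 ← row2 − (11)·row0  ⇒  L[2][0]=11, U row2=(0, 8, 0)
Step 2: pivot at (1,1) is 8.
  row2 ← row2 − (1)·row1  ⇒  L[2][1]=1, U row2=(0, 0, 12)

L[1][0] = 6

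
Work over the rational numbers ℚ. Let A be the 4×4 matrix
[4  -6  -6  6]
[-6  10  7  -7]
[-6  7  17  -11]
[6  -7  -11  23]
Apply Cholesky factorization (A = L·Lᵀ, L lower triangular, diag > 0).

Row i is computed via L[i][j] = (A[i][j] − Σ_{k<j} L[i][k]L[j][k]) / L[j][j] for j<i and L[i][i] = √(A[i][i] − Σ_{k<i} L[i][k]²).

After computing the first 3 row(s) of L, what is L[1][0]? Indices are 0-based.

Step 1: L[0][0] = √(4) = 2.
  L[1][0] = (-6) / L[0][0] = -3.
Step 2: L[1][1] = √(1) = 1.
  L[2][0] = (-6) / L[0][0] = -3.
  L[2][1] = (-2) / L[1][1] = -2.
Step 3: L[2][2] = √(4) = 2.

L[1][0] = -3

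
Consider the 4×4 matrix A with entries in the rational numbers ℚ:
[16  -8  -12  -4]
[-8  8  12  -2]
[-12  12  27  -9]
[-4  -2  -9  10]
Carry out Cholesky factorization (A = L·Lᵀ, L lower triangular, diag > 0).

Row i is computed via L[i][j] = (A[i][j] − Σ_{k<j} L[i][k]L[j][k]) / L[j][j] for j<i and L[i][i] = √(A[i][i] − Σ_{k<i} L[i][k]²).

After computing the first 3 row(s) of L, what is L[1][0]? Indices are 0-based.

L[1][0] = -2

Step 1: L[0][0] = √(16) = 4.
  L[1][0] = (-8) / L[0][0] = -2.
Step 2: L[1][1] = √(4) = 2.
  L[2][0] = (-12) / L[0][0] = -3.
  L[2][1] = (6) / L[1][1] = 3.
Step 3: L[2][2] = √(9) = 3.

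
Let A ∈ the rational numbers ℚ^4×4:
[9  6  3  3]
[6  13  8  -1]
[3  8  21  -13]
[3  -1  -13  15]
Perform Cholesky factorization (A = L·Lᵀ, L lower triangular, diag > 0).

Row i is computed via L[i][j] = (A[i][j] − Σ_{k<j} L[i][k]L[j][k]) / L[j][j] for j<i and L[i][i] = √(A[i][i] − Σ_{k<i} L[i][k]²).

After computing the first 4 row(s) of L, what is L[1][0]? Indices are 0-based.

Step 1: L[0][0] = √(9) = 3.
  L[1][0] = (6) / L[0][0] = 2.
Step 2: L[1][1] = √(9) = 3.
  L[2][0] = (3) / L[0][0] = 1.
  L[2][1] = (6) / L[1][1] = 2.
Step 3: L[2][2] = √(16) = 4.
  L[3][0] = (3) / L[0][0] = 1.
  L[3][1] = (-3) / L[1][1] = -1.
  L[3][2] = (-12) / L[2][2] = -3.
Step 4: L[3][3] = √(4) = 2.

L[1][0] = 2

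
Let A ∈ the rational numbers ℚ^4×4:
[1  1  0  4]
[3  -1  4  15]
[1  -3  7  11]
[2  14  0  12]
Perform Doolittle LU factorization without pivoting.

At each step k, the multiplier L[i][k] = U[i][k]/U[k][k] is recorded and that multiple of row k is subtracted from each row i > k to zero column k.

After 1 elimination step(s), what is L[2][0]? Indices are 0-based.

k=0: U[0][0]=1
  eliminate (1,0): mult=3, new row 1: (0, -4, 4, 3); set L[1][0]=3
  eliminate (2,0): mult=1, new row 2: (0, -4, 7, 7); set L[2][0]=1
  eliminate (3,0): mult=2, new row 3: (0, 12, 0, 4); set L[3][0]=2

L[2][0] = 1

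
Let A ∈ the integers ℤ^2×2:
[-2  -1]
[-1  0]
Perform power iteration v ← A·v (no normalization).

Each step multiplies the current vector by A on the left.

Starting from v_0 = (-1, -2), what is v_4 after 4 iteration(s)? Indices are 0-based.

v_0 = (-1, -2).
v_1 = A·v_0 = (4, 1).
v_2 = A·v_1 = (-9, -4).
v_3 = A·v_2 = (22, 9).
v_4 = A·v_3 = (-53, -22).

v_4 = (-53, -22)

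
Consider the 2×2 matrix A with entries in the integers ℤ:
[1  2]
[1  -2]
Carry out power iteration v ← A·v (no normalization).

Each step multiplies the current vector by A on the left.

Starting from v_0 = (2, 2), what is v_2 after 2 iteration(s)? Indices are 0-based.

v_0 = (2, 2).
v_1 = A·v_0 = (6, -2).
v_2 = A·v_1 = (2, 10).

v_2 = (2, 10)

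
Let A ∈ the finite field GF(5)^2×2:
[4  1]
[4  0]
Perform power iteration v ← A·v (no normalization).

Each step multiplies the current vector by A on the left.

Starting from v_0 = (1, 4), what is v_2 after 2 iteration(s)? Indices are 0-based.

v_0 = (1, 4).
v_1 = A·v_0 = (3, 4).
v_2 = A·v_1 = (1, 2).

v_2 = (1, 2)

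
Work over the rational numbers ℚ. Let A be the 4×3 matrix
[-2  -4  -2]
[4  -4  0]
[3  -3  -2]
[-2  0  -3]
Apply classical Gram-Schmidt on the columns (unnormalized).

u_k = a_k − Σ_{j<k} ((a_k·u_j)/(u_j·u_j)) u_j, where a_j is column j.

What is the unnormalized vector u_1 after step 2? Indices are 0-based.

u_1 = (-166/33, -64/33, -16/11, -34/33)

Step 1: u_0 = a_0 = (-2, 4, 3, -2).
Step 2: u_1 = a_1 − (-17/33)·u_0 = (-166/33, -64/33, -16/11, -34/33).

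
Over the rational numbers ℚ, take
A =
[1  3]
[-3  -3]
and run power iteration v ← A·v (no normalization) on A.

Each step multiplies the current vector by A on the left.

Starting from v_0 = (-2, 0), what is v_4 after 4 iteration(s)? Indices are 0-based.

v_4 = (-56, 96)

v_0 = (-2, 0).
v_1 = A·v_0 = (-2, 6).
v_2 = A·v_1 = (16, -12).
v_3 = A·v_2 = (-20, -12).
v_4 = A·v_3 = (-56, 96).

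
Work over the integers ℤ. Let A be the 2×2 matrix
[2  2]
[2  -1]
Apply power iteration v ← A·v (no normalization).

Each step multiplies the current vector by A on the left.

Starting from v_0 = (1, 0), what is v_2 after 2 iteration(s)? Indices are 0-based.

v_2 = (8, 2)

v_0 = (1, 0).
v_1 = A·v_0 = (2, 2).
v_2 = A·v_1 = (8, 2).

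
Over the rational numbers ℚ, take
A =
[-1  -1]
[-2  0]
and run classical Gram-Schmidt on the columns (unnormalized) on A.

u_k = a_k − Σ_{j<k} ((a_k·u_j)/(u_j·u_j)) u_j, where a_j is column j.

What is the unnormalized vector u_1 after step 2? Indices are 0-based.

u_1 = (-4/5, 2/5)

Step 1: u_0 = a_0 = (-1, -2).
Step 2: u_1 = a_1 − (1/5)·u_0 = (-4/5, 2/5).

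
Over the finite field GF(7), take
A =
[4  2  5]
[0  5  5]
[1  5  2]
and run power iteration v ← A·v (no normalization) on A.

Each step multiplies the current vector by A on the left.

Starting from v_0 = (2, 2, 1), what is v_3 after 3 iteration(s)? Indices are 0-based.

v_3 = (1, 2, 6)

v_0 = (2, 2, 1).
v_1 = A·v_0 = (3, 1, 0).
v_2 = A·v_1 = (0, 5, 1).
v_3 = A·v_2 = (1, 2, 6).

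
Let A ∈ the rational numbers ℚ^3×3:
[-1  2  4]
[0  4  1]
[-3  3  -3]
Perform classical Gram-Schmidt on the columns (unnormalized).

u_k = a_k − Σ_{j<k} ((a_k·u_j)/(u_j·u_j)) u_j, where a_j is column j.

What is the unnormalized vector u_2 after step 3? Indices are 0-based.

u_2 = (684/169, -171/169, -228/169)

Step 1: u_0 = a_0 = (-1, 0, -3).
Step 2: u_1 = a_1 − (-11/10)·u_0 = (9/10, 4, -3/10).
Step 3: u_2 = a_2 − (1/2)·u_0 − (85/169)·u_1 = (684/169, -171/169, -228/169).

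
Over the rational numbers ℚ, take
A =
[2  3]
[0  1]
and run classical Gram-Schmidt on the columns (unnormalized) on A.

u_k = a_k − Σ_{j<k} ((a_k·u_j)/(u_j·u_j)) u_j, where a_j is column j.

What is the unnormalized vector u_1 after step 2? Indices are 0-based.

u_1 = (0, 1)

Step 1: u_0 = a_0 = (2, 0).
Step 2: u_1 = a_1 − (3/2)·u_0 = (0, 1).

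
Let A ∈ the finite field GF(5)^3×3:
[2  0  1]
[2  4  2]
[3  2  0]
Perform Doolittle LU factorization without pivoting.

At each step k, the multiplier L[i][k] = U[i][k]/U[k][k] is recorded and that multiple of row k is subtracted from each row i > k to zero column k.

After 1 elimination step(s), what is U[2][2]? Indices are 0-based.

k=0: U[0][0]=2
  eliminate (1,0): mult=1, new row 1: (0, 4, 1); set L[1][0]=1
  eliminate (2,0): mult=4, new row 2: (0, 2, 1); set L[2][0]=4

U[2][2] = 1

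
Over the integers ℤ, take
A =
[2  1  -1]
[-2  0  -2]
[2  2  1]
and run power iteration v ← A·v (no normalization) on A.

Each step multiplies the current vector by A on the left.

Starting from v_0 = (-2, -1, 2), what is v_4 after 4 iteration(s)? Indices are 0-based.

v_0 = (-2, -1, 2).
v_1 = A·v_0 = (-7, 0, -4).
v_2 = A·v_1 = (-10, 22, -18).
v_3 = A·v_2 = (20, 56, 6).
v_4 = A·v_3 = (90, -52, 158).

v_4 = (90, -52, 158)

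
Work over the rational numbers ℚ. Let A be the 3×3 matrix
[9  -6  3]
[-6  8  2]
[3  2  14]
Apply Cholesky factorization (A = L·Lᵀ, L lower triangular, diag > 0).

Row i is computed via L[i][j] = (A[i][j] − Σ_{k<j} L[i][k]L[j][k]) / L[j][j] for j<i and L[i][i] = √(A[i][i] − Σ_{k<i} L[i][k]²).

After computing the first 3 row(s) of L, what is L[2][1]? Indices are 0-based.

Step 1: L[0][0] = √(9) = 3.
  L[1][0] = (-6) / L[0][0] = -2.
Step 2: L[1][1] = √(4) = 2.
  L[2][0] = (3) / L[0][0] = 1.
  L[2][1] = (4) / L[1][1] = 2.
Step 3: L[2][2] = √(9) = 3.

L[2][1] = 2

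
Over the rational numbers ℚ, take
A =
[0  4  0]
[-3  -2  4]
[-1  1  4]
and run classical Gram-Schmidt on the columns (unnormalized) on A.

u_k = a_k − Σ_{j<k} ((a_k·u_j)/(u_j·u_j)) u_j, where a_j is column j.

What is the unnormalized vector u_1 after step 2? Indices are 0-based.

u_1 = (4, -1/2, 3/2)

Step 1: u_0 = a_0 = (0, -3, -1).
Step 2: u_1 = a_1 − (1/2)·u_0 = (4, -1/2, 3/2).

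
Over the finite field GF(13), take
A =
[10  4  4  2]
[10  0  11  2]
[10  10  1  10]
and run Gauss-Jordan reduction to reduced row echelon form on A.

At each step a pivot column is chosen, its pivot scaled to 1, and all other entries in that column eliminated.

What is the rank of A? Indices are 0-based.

rank = 3

pivot(0,0)=10: scale R0 → (1, 3, 3, 8)
  clear (1,0): R1 −= (10)R0 → (0, 9, 7, 0)
  clear (2,0): R2 −= (10)R0 → (0, 6, 10, 8)
pivot(1,1)=9: scale R1 → (0, 1, 8, 0)
  clear (0,1): R0 −= (3)R1 → (1, 0, 5, 8)
  clear (2,1): R2 −= (6)R1 → (0, 0, 1, 8)
pivot(2,2)=1: scale R2 → (0, 0, 1, 8)
  clear (0,2): R0 −= (5)R2 → (1, 0, 0, 7)
  clear (1,2): R1 −= (8)R2 → (0, 1, 0, 1)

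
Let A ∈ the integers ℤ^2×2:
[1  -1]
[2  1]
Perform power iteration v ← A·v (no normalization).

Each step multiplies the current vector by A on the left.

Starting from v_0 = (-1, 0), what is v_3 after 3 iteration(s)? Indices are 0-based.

v_3 = (5, -2)

v_0 = (-1, 0).
v_1 = A·v_0 = (-1, -2).
v_2 = A·v_1 = (1, -4).
v_3 = A·v_2 = (5, -2).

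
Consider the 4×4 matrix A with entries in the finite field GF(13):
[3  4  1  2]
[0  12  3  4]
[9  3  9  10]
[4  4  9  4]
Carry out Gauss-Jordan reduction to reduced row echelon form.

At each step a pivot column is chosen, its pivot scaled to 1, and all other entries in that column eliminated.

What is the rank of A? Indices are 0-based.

rank = 4

[1] R0 /= 3  ⇒  (1, 10, 9, 5)
     R2 -= 9·R0  ⇒  (0, 4, 6, 4)
     R3 -= 4·R0  ⇒  (0, 3, 12, 10)
[2] R1 /= 12  ⇒  (0, 1, 10, 9)
     R0 -= 10·R1  ⇒  (1, 0, 0, 6)
     R2 -= 4·R1  ⇒  (0, 0, 5, 7)
     R3 -= 3·R1  ⇒  (0, 0, 8, 9)
[3] R2 /= 5  ⇒  (0, 0, 1, 4)
     R1 -= 10·R2  ⇒  (0, 1, 0, 8)
     R3 -= 8·R2  ⇒  (0, 0, 0, 3)
[4] R3 /= 3  ⇒  (0, 0, 0, 1)
     R0 -= 6·R3  ⇒  (1, 0, 0, 0)
     R1 -= 8·R3  ⇒  (0, 1, 0, 0)
     R2 -= 4·R3  ⇒  (0, 0, 1, 0)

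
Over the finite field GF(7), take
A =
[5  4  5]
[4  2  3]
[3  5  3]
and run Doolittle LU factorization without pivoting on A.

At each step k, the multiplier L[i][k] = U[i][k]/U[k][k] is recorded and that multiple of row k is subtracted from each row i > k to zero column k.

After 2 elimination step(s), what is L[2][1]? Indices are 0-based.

L[2][1] = 6

k=0: U[0][0]=5
  eliminate (1,0): mult=5, new row 1: (0, 3, 6); set L[1][0]=5
  eliminate (2,0): mult=2, new row 2: (0, 4, 0); set L[2][0]=2
k=1: U[1][1]=3
  eliminate (2,1): mult=6, new row 2: (0, 0, 6); set L[2][1]=6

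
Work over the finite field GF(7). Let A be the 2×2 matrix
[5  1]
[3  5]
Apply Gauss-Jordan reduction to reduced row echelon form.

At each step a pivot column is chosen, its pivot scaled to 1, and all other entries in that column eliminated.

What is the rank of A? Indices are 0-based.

step 1: normalize row 0 (÷5) = (1, 3)
  row 1: subtract 3×row0 = (0, 3)
step 2: normalize row 1 (÷3) = (0, 1)
  row 0: subtract 3×row1 = (1, 0)

rank = 2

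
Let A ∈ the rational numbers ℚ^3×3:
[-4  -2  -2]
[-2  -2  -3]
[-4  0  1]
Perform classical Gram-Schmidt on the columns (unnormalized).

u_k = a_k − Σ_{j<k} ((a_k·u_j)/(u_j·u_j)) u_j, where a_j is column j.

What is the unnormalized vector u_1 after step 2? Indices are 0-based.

u_1 = (-2/3, -4/3, 4/3)

Step 1: u_0 = a_0 = (-4, -2, -4).
Step 2: u_1 = a_1 − (1/3)·u_0 = (-2/3, -4/3, 4/3).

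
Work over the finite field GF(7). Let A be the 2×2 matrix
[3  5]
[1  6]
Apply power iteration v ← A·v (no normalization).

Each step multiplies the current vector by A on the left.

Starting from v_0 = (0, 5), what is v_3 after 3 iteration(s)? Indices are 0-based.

v_0 = (0, 5).
v_1 = A·v_0 = (4, 2).
v_2 = A·v_1 = (1, 2).
v_3 = A·v_2 = (6, 6).

v_3 = (6, 6)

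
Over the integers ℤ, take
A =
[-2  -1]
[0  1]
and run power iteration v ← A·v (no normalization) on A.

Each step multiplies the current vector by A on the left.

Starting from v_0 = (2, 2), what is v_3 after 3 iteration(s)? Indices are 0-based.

v_0 = (2, 2).
v_1 = A·v_0 = (-6, 2).
v_2 = A·v_1 = (10, 2).
v_3 = A·v_2 = (-22, 2).

v_3 = (-22, 2)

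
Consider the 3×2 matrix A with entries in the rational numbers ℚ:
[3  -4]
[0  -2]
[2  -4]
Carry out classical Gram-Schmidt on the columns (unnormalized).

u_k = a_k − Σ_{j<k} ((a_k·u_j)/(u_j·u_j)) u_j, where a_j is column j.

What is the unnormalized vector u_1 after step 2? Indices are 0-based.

Step 1: u_0 = a_0 = (3, 0, 2).
Step 2: u_1 = a_1 − (-20/13)·u_0 = (8/13, -2, -12/13).

u_1 = (8/13, -2, -12/13)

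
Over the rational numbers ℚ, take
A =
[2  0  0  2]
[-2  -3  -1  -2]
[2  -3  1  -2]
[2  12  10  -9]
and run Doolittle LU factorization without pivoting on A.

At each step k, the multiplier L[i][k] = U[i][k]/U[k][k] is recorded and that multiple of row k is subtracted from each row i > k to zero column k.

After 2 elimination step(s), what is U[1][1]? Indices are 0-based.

k=0: U[0][0]=2
  eliminate (1,0): mult=-1, new row 1: (0, -3, -1, 0); set L[1][0]=-1
  eliminate (2,0): mult=1, new row 2: (0, -3, 1, -4); set L[2][0]=1
  eliminate (3,0): mult=1, new row 3: (0, 12, 10, -11); set L[3][0]=1
k=1: U[1][1]=-3
  eliminate (2,1): mult=1, new row 2: (0, 0, 2, -4); set L[2][1]=1
  eliminate (3,1): mult=-4, new row 3: (0, 0, 6, -11); set L[3][1]=-4

U[1][1] = -3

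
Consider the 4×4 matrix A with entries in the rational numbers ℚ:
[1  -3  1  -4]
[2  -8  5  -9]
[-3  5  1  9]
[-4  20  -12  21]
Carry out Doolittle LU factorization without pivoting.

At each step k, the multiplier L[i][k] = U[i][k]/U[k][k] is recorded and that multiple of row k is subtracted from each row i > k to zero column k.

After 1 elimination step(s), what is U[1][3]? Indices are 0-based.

k=0: U[0][0]=1
  eliminate (1,0): mult=2, new row 1: (0, -2, 3, -1); set L[1][0]=2
  eliminate (2,0): mult=-3, new row 2: (0, -4, 4, -3); set L[2][0]=-3
  eliminate (3,0): mult=-4, new row 3: (0, 8, -8, 5); set L[3][0]=-4

U[1][3] = -1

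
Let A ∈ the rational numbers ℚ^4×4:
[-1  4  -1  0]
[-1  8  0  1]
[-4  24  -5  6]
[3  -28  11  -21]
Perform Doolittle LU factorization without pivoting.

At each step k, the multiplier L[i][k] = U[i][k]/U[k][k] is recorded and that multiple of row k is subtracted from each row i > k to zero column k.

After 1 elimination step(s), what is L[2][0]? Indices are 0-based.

L[2][0] = 4

k=0: U[0][0]=-1
  eliminate (1,0): mult=1, new row 1: (0, 4, 1, 1); set L[1][0]=1
  eliminate (2,0): mult=4, new row 2: (0, 8, -1, 6); set L[2][0]=4
  eliminate (3,0): mult=-3, new row 3: (0, -16, 8, -21); set L[3][0]=-3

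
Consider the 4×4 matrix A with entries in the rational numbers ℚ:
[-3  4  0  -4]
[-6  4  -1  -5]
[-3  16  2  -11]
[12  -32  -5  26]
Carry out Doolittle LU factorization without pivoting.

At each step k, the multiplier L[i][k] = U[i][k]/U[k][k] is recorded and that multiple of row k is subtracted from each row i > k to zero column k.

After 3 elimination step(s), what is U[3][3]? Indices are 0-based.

U[3][3] = -4

Step 1: pivot at (0,0) is -3.
  row1 ← row1 − (2)·row0  ⇒  L[1][0]=2, U row1=(0, -4, -1, 3)
  row2 ← row2 − (1)·row0  ⇒  L[2][0]=1, U row2=(0, 12, 2, -7)
  row3 ← row3 − (-4)·row0  ⇒  L[3][0]=-4, U row3=(0, -16, -5, 10)
Step 2: pivot at (1,1) is -4.
  row2 ← row2 − (-3)·row1  ⇒  L[2][1]=-3, U row2=(0, 0, -1, 2)
  row3 ← row3 − (4)·row1  ⇒  L[3][1]=4, U row3=(0, 0, -1, -2)
Step 3: pivot at (2,2) is -1.
  row3 ← row3 − (1)·row2  ⇒  L[3][2]=1, U row3=(0, 0, 0, -4)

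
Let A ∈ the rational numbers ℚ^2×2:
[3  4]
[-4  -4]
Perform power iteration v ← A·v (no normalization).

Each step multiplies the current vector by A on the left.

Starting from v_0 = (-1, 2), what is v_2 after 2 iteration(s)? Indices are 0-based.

v_0 = (-1, 2).
v_1 = A·v_0 = (5, -4).
v_2 = A·v_1 = (-1, -4).

v_2 = (-1, -4)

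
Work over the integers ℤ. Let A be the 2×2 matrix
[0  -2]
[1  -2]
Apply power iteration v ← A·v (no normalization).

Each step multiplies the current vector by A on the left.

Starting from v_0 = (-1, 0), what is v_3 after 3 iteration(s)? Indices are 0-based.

v_3 = (-4, -2)

v_0 = (-1, 0).
v_1 = A·v_0 = (0, -1).
v_2 = A·v_1 = (2, 2).
v_3 = A·v_2 = (-4, -2).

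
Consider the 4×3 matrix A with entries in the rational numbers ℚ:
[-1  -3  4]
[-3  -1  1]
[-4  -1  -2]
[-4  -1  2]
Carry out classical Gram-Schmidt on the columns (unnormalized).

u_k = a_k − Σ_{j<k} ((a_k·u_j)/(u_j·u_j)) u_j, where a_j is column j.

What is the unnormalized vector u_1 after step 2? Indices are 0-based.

u_1 = (-8/3, 0, 1/3, 1/3)

Step 1: u_0 = a_0 = (-1, -3, -4, -4).
Step 2: u_1 = a_1 − (1/3)·u_0 = (-8/3, 0, 1/3, 1/3).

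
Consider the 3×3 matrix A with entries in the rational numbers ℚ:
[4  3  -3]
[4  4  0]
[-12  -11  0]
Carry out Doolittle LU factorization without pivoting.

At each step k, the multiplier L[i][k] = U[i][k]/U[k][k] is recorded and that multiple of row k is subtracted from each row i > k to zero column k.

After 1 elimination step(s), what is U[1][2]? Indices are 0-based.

k=0: U[0][0]=4
  eliminate (1,0): mult=1, new row 1: (0, 1, 3); set L[1][0]=1
  eliminate (2,0): mult=-3, new row 2: (0, -2, -9); set L[2][0]=-3

U[1][2] = 3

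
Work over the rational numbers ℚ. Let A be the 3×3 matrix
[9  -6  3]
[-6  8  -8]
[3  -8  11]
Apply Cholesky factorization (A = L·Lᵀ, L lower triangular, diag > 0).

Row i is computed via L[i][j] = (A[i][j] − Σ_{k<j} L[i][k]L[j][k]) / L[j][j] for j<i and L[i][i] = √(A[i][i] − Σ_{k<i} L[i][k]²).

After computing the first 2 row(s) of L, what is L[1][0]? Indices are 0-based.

Step 1: L[0][0] = √(9) = 3.
  L[1][0] = (-6) / L[0][0] = -2.
Step 2: L[1][1] = √(4) = 2.

L[1][0] = -2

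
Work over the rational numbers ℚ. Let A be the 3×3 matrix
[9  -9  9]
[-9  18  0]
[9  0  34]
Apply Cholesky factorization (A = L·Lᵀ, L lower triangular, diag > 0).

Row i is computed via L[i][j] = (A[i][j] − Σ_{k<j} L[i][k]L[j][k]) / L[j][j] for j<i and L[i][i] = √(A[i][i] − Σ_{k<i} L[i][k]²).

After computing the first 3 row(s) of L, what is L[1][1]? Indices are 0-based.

Step 1: L[0][0] = √(9) = 3.
  L[1][0] = (-9) / L[0][0] = -3.
Step 2: L[1][1] = √(9) = 3.
  L[2][0] = (9) / L[0][0] = 3.
  L[2][1] = (9) / L[1][1] = 3.
Step 3: L[2][2] = √(16) = 4.

L[1][1] = 3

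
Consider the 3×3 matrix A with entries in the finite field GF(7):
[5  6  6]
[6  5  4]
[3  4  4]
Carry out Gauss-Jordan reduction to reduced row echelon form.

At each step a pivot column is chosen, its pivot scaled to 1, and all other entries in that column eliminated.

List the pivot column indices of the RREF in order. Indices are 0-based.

step 1: normalize row 0 (÷5) = (1, 4, 4)
  row 1: subtract 6×row0 = (0, 2, 1)
  row 2: subtract 3×row0 = (0, 6, 6)
step 2: normalize row 1 (÷2) = (0, 1, 4)
  row 0: subtract 4×row1 = (1, 0, 2)
  row 2: subtract 6×row1 = (0, 0, 3)
step 3: normalize row 2 (÷3) = (0, 0, 1)
  row 0: subtract 2×row2 = (1, 0, 0)
  row 1: subtract 4×row2 = (0, 1, 0)

pivot columns: 0, 1, 2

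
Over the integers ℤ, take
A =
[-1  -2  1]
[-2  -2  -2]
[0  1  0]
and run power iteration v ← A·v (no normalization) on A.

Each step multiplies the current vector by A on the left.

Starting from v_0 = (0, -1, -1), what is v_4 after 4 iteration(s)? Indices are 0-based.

v_0 = (0, -1, -1).
v_1 = A·v_0 = (1, 4, -1).
v_2 = A·v_1 = (-10, -8, 4).
v_3 = A·v_2 = (30, 28, -8).
v_4 = A·v_3 = (-94, -100, 28).

v_4 = (-94, -100, 28)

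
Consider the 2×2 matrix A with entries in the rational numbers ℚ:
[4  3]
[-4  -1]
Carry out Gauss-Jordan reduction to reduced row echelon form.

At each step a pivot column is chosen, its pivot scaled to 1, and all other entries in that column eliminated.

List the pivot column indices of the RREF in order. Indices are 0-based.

pivot(0,0)=4: scale R0 → (1, 3/4)
  clear (1,0): R1 −= (-4)R0 → (0, 2)
pivot(1,1)=2: scale R1 → (0, 1)
  clear (0,1): R0 −= (3/4)R1 → (1, 0)

pivot columns: 0, 1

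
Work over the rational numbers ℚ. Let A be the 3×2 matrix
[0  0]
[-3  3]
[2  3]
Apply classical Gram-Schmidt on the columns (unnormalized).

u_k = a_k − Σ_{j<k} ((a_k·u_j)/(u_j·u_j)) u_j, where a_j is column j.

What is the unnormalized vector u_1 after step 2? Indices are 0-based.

Step 1: u_0 = a_0 = (0, -3, 2).
Step 2: u_1 = a_1 − (-3/13)·u_0 = (0, 30/13, 45/13).

u_1 = (0, 30/13, 45/13)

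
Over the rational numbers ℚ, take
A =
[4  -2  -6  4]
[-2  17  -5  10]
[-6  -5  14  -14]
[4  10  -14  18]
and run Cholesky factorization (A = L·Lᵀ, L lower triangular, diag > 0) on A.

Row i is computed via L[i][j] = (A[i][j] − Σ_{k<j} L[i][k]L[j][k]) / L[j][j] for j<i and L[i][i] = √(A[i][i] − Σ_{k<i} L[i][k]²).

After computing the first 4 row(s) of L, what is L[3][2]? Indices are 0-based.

Step 1: L[0][0] = √(4) = 2.
  L[1][0] = (-2) / L[0][0] = -1.
Step 2: L[1][1] = √(16) = 4.
  L[2][0] = (-6) / L[0][0] = -3.
  L[2][1] = (-8) / L[1][1] = -2.
Step 3: L[2][2] = √(1) = 1.
  L[3][0] = (4) / L[0][0] = 2.
  L[3][1] = (12) / L[1][1] = 3.
  L[3][2] = (-2) / L[2][2] = -2.
Step 4: L[3][3] = √(1) = 1.

L[3][2] = -2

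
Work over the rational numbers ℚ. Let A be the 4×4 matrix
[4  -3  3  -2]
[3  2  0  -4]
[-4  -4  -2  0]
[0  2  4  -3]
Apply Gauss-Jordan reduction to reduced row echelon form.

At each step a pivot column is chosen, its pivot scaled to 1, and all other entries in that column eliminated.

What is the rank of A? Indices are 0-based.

rank = 4

step 1: normalize row 0 (÷4) = (1, -3/4, 3/4, -1/2)
  row 1: subtract 3×row0 = (0, 17/4, -9/4, -5/2)
  row 2: subtract -4×row0 = (0, -7, 1, -2)
step 2: normalize row 1 (÷17/4) = (0, 1, -9/17, -10/17)
  row 0: subtract -3/4×row1 = (1, 0, 6/17, -16/17)
  row 2: subtract -7×row1 = (0, 0, -46/17, -104/17)
  row 3: subtract 2×row1 = (0, 0, 86/17, -31/17)
step 3: normalize row 2 (÷-46/17) = (0, 0, 1, 52/23)
  row 0: subtract 6/17×row2 = (1, 0, 0, -40/23)
  row 1: subtract -9/17×row2 = (0, 1, 0, 14/23)
  row 3: subtract 86/17×row2 = (0, 0, 0, -305/23)
step 4: normalize row 3 (÷-305/23) = (0, 0, 0, 1)
  row 0: subtract -40/23×row3 = (1, 0, 0, 0)
  row 1: subtract 14/23×row3 = (0, 1, 0, 0)
  row 2: subtract 52/23×row3 = (0, 0, 1, 0)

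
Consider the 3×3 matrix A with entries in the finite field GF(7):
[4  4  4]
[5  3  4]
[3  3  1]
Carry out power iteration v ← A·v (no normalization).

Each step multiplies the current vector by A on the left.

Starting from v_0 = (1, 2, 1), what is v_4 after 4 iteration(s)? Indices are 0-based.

v_4 = (1, 2, 3)

v_0 = (1, 2, 1).
v_1 = A·v_0 = (2, 1, 3).
v_2 = A·v_1 = (3, 4, 5).
v_3 = A·v_2 = (6, 5, 5).
v_4 = A·v_3 = (1, 2, 3).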